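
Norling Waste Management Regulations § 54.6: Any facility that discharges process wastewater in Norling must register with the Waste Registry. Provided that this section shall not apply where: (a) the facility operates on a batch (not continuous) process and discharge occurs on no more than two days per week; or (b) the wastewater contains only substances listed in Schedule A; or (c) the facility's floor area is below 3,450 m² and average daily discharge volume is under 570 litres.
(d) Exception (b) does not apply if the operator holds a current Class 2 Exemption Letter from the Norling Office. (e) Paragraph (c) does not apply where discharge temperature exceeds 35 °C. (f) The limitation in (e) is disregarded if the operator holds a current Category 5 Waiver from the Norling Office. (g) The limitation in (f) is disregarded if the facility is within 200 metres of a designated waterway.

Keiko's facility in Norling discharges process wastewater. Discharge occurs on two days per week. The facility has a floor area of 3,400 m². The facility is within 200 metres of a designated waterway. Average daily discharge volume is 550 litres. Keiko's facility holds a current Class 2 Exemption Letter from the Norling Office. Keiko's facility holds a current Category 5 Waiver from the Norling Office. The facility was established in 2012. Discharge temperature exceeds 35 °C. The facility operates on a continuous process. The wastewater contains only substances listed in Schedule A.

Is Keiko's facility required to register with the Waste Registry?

Yes — Keiko's facility must register with the Waste Registry.

Exception (a) fails — the facility operates on a continuous process.
Exception (b): the wastewater is Schedule-A-only — every condition holds. However, paragraph (d) must be considered: (d) operates against (b): a current Class 2 Exemption Letter is held. So (b) is unavailable.
Exception (c)'s conditions are all satisfied: the facility's floor area is 3,400 m², below the 3,450 m² limit; average daily discharge volume is 550 litres, under the 570 litres limit. But: (e) operates against (c): discharge temperature exceeds 35 °C. (f) would limit (e) — a current Category 5 Waiver is held — but (g) sets (f) aside: (g) operates against (f): the facility is within 200 m of a designated waterway. So (c) is unavailable.
None of the exceptions is available; § 54.6 applies in full.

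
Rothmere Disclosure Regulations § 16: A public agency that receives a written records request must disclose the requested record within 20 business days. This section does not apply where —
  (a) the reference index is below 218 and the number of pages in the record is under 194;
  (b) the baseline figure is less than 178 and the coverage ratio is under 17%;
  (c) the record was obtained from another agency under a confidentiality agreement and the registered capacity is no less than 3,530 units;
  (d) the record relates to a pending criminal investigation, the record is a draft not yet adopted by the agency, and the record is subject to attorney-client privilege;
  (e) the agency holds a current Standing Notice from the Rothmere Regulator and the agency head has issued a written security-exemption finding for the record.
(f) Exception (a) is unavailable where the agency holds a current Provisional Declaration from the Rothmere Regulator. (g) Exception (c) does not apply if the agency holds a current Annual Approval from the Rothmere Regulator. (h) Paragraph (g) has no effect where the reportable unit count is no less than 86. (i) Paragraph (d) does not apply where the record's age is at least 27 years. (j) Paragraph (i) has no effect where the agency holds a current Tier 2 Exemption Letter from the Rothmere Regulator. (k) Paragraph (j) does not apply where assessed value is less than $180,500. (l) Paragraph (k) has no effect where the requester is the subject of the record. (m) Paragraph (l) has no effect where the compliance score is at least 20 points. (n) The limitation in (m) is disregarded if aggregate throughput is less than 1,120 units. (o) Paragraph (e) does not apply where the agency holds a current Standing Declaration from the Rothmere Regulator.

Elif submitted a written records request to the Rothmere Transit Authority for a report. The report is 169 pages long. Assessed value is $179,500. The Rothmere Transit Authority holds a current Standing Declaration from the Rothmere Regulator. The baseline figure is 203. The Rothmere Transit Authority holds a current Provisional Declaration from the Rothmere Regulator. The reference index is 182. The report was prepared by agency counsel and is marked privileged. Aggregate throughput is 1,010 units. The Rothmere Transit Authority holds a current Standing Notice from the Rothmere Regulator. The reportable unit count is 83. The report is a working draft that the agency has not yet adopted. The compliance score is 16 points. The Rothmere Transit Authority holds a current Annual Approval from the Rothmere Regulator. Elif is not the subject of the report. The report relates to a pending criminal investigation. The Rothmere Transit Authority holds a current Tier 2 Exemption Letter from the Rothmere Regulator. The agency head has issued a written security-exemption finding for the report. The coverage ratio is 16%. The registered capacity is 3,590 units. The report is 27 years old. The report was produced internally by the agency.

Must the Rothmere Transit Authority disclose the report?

Yes — the Rothmere Transit Authority must disclose the report.

Exception (a): the reference index is 182, below the 218 limit; the number of pages in the record is 169, under the 194 limit — every condition holds. However, paragraph (f) must be considered: (f) operates against (a): a current Provisional Declaration is held. So (a) is unavailable.
Exception (b) does not apply: the baseline figure is 203, not less than 178.
Exception (c) fails — the report was produced internally.
Exception (d): the report relates to a pending investigation; the report is an unadopted draft; the report is privileged — every condition holds. But applying paragraphs (i)–(n): (i) operates against (d): the record's age is 27 years, meeting the 27 years threshold. (j) would limit (i) — a current Tier 2 Exemption Letter is held — but (k) sets (j) aside: (k) operates — assessed value is $179,500, less than the $180,500 limit. (l), which would lift (k), does not operate here — Elif is not the subject of the report. (d) is therefore removed.
All of (e)'s requirements are met (a current Standing Notice is held; a written security-exemption finding has been issued). Turning to paragraph (o): (o) operates — a current Standing Declaration is held. (e) is therefore removed.
No exception is made out. the Rothmere Transit Authority falls within the general rule.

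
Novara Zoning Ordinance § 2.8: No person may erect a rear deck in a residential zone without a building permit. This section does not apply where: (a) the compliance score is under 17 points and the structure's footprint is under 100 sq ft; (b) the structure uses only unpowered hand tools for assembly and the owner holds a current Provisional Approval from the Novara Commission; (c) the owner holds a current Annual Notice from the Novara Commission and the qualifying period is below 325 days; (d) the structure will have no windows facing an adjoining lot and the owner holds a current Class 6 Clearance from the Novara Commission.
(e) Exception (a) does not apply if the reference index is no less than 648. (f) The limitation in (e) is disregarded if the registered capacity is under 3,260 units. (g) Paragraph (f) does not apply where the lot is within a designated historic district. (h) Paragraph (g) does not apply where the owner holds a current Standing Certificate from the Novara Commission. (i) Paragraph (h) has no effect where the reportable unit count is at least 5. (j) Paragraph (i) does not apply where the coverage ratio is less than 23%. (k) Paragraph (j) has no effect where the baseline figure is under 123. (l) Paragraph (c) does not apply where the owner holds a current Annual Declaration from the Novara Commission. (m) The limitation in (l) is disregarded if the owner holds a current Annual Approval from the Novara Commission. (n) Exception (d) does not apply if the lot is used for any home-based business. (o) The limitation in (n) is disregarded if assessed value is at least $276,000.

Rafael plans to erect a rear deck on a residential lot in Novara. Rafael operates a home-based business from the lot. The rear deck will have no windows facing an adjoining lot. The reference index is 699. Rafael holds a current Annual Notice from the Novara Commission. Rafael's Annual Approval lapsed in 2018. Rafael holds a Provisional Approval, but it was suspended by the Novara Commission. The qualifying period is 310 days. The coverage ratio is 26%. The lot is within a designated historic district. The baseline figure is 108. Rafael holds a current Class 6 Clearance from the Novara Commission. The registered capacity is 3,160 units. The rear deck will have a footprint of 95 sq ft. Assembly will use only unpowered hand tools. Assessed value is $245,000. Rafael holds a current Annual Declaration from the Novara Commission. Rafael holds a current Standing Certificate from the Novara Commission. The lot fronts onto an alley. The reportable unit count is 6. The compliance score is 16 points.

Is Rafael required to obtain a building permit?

Yes — Rafael must obtain a building permit.

Exception (a)'s conditions are all satisfied: the compliance score is 16 points, under the 17 points limit; the structure's footprint is 95 sq ft, under the 100 sq ft limit. However, paragraphs (e)–(k) must be considered: (e) operates against (a): the reference index is 699, meeting the 648 threshold. (f) is triggered (the registered capacity is 3,160 units, under the 3,260 units limit), but is displaced by (g): (g) operates against (f): the lot is in a historic district. (h) applies (a current Standing Certificate is held), but is itself disapplied by (i): (i) operates against (h): the reportable unit count is 6, meeting the 5 threshold. (j) is not engaged (the coverage ratio is 26%, not less than 23%), so (i) stands. So (a) is unavailable.
Exception (b) does not apply: there is no Provisional Approval in force.
All of (c)'s requirements are met (a current Annual Notice is held; the qualifying period is 310 days, below the 325 days limit). But applying paragraphs (l)–(m): (l) applies — a current Annual Declaration is held. (m) does not operate here (no current Annual Approval is held), so (l) stands. So (c) is unavailable.
Exception (d)'s conditions are all satisfied: no windows face an adjoining lot; a current Class 6 Clearance is held. Turning to paragraphs (n)–(o): (n) operates against (d): a home-based business operates on the lot. (o) is inapplicable (assessed value is $245,000, short of $276,000), so (n) stands. So (d) is unavailable.
No exception is made out. Rafael falls within the general rule.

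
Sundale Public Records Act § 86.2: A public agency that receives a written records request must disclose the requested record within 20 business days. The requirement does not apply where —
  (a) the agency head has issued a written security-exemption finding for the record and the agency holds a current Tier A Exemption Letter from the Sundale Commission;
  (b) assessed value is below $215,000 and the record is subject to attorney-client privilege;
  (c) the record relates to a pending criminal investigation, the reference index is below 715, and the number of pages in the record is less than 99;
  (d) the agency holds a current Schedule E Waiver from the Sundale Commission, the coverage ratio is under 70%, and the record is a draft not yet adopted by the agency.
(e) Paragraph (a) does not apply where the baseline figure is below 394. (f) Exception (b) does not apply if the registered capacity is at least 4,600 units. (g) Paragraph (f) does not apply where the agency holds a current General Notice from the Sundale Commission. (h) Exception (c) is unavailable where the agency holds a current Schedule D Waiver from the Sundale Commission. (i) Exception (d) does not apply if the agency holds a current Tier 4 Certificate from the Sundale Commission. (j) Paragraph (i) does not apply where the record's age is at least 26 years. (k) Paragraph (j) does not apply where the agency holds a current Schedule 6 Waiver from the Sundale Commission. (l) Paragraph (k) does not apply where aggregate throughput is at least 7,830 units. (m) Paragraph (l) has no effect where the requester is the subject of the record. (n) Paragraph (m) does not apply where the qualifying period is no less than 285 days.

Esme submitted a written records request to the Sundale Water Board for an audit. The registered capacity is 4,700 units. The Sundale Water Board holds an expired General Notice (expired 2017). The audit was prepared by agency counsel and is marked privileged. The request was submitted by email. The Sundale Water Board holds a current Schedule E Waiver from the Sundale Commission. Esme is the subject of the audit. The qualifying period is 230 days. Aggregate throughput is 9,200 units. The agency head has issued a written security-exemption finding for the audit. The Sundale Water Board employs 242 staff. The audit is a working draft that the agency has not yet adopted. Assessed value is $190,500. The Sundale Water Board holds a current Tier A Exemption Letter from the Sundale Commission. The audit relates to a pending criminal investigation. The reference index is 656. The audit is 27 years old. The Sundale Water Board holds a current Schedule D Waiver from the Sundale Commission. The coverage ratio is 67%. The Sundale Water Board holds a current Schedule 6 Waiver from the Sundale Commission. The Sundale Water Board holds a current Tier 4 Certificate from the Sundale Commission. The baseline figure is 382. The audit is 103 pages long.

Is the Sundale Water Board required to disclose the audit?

Exception (a): a written security-exemption finding has been issued; a current Tier A Exemption Letter is held — every condition holds. But applying paragraph (e): (e) operates against (a): the baseline figure is 382, below the 394 limit. Exception (a) does not apply.
Exception (b) is satisfied on its face — assessed value is $190,500, below the $215,000 limit; the audit is privileged. However, paragraphs (f)–(g) must be considered: (f) is engaged — the registered capacity is 4,700 units, meeting the 4,600 units threshold. (g) is inapplicable (there is no General Notice in force), so (f) stands. (b) is therefore removed.
Exception (c) fails — the number of pages in the record is 103, not less than 99.
Exception (d)'s conditions are all satisfied: a current Schedule E Waiver is held; the coverage ratio is 67%, under the 70% limit; the audit is an unadopted draft. However, paragraphs (i)–(n) must be considered: (i) operates against (d): a current Tier 4 Certificate is held. (j) would limit (i) — the record's age is 27 years, meeting the 26 years threshold — but (k) sets (j) aside: (k) is triggered — a current Schedule 6 Waiver is held. (l) would limit (k) — aggregate throughput is 9,200 units, meeting the 7,830 units threshold — but (m) sets (l) aside: (m) operates against (l): Esme is the subject of the audit. (n) does not operate here (the qualifying period is 230 days, short of 285 days), so (m) stands. (d) is therefore removed.
No exception applies. The general rule governs.

Yes — the Sundale Water Board must disclose the audit.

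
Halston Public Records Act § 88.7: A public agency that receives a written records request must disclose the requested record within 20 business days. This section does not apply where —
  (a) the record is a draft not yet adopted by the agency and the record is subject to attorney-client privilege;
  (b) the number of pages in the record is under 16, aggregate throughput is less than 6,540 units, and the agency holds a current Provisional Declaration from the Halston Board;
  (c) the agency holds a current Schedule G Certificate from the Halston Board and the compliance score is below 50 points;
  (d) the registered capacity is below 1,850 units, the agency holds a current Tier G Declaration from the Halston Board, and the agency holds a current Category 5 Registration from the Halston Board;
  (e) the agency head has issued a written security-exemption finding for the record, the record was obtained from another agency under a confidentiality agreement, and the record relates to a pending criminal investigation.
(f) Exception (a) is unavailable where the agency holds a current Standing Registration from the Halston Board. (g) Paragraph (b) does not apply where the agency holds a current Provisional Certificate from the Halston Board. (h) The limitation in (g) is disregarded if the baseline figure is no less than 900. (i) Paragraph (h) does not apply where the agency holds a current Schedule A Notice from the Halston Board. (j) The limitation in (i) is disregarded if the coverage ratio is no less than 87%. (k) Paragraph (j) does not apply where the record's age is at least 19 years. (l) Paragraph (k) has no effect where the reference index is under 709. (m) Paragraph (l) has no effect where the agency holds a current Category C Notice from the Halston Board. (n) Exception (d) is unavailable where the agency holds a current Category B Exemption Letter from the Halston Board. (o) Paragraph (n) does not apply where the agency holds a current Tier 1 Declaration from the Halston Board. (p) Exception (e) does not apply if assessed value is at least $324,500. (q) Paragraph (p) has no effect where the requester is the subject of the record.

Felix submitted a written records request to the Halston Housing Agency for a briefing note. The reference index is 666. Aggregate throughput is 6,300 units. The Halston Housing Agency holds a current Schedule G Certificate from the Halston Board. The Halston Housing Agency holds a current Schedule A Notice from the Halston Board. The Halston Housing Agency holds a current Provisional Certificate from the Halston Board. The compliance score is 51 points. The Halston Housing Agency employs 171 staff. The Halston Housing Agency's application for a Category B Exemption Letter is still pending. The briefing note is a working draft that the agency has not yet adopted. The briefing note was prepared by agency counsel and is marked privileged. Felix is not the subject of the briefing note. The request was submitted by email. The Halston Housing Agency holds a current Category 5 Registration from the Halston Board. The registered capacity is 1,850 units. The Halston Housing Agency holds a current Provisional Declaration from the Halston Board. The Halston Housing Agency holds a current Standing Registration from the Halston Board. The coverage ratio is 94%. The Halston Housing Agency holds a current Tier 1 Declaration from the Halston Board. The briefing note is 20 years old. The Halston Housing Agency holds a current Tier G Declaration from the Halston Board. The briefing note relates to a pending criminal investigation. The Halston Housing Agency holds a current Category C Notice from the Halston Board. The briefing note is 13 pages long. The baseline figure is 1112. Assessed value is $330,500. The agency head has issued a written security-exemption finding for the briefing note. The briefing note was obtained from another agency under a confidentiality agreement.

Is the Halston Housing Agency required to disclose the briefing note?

All of (a)'s requirements are met (the briefing note is an unadopted draft; the briefing note is privileged). But: (f) is engaged — a current Standing Registration is held. (a) is therefore removed.
Exception (b): the number of pages in the record is 13, under the 16 limit; aggregate throughput is 6,300 units, less than the 6,540 units limit; a current Provisional Declaration is held — every condition holds. However, paragraphs (g)–(m) must be considered: (g) operates against (b): a current Provisional Certificate is held. (h) would limit (g) — the baseline figure is 1,112, meeting the 900 threshold — but (i) sets (h) aside: (i) operates against (h): a current Schedule A Notice is held. (j) operates (the coverage ratio is 94%, meeting the 87% threshold), but is set aside by (k): (k) operates against (j): the record's age is 20 years, meeting the 19 years threshold. (l) would limit (k) — the reference index is 666, under the 709 limit — but (m) sets (l) aside: (m) operates against (l): a current Category C Notice is held. (b) is therefore removed.
Exception (c) requires that the compliance score is below 50 points; but the compliance score is 51 points, not below 50 points, so (c) is unavailable.
Exception (d) does not apply: the registered capacity is 1,850 units, not below 1,850 units.
Exception (e)'s conditions are all satisfied: a written security-exemption finding has been issued; the briefing note was obtained under a confidentiality agreement; the briefing note relates to a pending investigation. However, paragraphs (p)–(q) must be considered: (p) operates against (e): assessed value is $330,500, meeting the $324,500 threshold. (q) is inapplicable (Felix is not the subject of the briefing note), so (p) stands. (e) is therefore removed.
Every exception is unavailable, so the rule governs.

Yes — the Halston Housing Agency must disclose the briefing note.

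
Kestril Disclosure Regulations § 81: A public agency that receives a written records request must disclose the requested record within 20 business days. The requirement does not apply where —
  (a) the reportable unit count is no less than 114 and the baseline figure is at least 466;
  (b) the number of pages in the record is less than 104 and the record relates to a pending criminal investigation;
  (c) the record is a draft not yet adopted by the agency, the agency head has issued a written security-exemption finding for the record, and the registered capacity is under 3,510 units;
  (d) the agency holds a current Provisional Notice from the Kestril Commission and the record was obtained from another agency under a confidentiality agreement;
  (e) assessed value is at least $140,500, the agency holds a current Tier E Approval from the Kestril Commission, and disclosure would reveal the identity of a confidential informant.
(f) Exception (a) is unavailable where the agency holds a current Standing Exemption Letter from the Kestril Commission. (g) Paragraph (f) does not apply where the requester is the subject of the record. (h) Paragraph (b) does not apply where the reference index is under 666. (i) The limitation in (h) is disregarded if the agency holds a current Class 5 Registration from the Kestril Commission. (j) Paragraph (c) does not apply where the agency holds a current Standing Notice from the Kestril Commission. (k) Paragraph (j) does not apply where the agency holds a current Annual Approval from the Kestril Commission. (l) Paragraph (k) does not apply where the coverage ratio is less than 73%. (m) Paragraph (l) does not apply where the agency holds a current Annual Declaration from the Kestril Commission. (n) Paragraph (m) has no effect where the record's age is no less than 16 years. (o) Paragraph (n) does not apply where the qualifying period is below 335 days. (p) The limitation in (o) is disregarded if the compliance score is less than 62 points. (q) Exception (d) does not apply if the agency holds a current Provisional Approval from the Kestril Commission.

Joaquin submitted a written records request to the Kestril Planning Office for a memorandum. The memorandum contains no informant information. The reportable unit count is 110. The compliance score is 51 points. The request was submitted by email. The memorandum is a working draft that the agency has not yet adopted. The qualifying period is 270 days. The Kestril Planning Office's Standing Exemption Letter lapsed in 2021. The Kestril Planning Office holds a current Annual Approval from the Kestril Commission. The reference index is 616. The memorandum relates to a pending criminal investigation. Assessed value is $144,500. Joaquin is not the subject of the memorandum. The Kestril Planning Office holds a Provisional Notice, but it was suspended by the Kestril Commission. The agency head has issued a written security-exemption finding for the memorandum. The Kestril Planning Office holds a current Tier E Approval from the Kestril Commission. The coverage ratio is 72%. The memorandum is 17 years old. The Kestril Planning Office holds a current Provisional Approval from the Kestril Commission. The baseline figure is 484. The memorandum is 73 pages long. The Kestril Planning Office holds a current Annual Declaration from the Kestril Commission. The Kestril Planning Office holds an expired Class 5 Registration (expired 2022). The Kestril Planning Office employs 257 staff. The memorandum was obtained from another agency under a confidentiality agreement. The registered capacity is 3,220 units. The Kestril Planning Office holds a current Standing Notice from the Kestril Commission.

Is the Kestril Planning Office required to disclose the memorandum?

Exception (a) requires that the reportable unit count is no less than 114; but the reportable unit count is 110, short of 114, so (a) is unavailable.
Exception (b): the number of pages in the record is 73, less than the 104 limit; the memorandum relates to a pending investigation — every condition holds. However, paragraphs (h)–(i) must be considered: (h) operates against (b): the reference index is 616, under the 666 limit. (i) is not triggered (no current Class 5 Registration is held), so (h) stands. So (b) is unavailable.
Exception (c): the memorandum is an unadopted draft; a written security-exemption finding has been issued; the registered capacity is 3,220 units, under the 3,510 units limit — every condition holds. But: (j) is triggered — a current Standing Notice is held. (k) operates (a current Annual Approval is held), but is displaced by (l): (l) is triggered — the coverage ratio is 72%, less than the 73% limit. (m) applies (a current Annual Declaration is held), but is set aside by (n): (n) operates against (m): the record's age is 17 years, meeting the 16 years threshold. (o) operates (the qualifying period is 270 days, below the 335 days limit), but is displaced by (p): (p) operates against (o): the compliance score is 51 points, less than the 62 points limit. Exception (c) does not apply.
Exception (d) does not apply: no current Provisional Notice is held.
Exception (e) fails — the memorandum contains no informant information.
No exception is made out. the Kestril Planning Office falls within the general rule.

Yes — the Kestril Planning Office must disclose the memorandum.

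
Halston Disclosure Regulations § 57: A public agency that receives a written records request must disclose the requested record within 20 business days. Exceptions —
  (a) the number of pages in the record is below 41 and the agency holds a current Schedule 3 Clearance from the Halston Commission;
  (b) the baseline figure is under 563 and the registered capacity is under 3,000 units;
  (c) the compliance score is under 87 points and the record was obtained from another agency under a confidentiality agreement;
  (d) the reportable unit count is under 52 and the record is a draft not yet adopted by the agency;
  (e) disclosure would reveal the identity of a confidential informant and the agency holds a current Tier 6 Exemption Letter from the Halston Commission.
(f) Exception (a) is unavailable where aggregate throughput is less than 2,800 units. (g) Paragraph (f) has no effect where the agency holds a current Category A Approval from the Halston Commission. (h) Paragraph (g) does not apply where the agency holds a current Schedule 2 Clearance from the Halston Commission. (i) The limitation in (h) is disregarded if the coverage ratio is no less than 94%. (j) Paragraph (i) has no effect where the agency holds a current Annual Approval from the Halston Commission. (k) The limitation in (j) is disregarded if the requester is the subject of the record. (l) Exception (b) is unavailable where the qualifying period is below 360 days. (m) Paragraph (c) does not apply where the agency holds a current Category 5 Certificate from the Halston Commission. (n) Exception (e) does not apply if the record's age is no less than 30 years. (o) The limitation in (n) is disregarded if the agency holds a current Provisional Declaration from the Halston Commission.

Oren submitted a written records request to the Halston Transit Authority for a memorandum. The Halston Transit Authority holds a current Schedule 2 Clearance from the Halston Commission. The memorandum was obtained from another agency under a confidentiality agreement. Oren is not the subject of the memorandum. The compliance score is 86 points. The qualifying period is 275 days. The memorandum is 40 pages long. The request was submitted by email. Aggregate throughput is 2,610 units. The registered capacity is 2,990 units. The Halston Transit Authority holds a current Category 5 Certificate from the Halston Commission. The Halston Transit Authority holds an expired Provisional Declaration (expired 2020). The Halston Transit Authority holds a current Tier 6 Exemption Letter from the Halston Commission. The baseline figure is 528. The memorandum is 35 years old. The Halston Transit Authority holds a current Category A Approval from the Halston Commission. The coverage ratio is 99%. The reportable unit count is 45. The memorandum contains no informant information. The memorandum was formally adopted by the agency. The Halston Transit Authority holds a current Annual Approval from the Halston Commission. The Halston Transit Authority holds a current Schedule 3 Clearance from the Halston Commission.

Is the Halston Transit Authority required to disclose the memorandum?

Exception (a) is satisfied on its face — the number of pages in the record is 40, below the 41 limit; a current Schedule 3 Clearance is held. But: (f) operates against (a): aggregate throughput is 2,610 units, less than the 2,800 units limit. (g) operates (a current Category A Approval is held), but is displaced by (h): (h) operates against (g): a current Schedule 2 Clearance is held. (i) would limit (h) — the coverage ratio is 99%, meeting the 94% threshold — but (j) sets (i) aside: (j) applies — a current Annual Approval is held. (k), which would lift (j), is inapplicable — Oren is not the subject of the memorandum. So (a) is unavailable.
Exception (b) is satisfied on its face — the baseline figure is 528, under the 563 limit; the registered capacity is 2,990 units, under the 3,000 units limit. Turning to paragraph (l): (l) operates against (b): the qualifying period is 275 days, below the 360 days limit. Exception (b) does not apply.
Exception (c)'s conditions are all satisfied: the compliance score is 86 points, under the 87 points limit; the memorandum was obtained under a confidentiality agreement. But applying paragraph (m): (m) operates against (c): a current Category 5 Certificate is held. Exception (c) does not apply.
Exception (d) does not apply: the memorandum has been formally adopted.
Exception (e) requires that disclosure would reveal the identity of a confidential informant; but the memorandum contains no informant information, so (e) is unavailable.
No exception applies. The general rule governs.

Yes — the Halston Transit Authority must disclose the memorandum.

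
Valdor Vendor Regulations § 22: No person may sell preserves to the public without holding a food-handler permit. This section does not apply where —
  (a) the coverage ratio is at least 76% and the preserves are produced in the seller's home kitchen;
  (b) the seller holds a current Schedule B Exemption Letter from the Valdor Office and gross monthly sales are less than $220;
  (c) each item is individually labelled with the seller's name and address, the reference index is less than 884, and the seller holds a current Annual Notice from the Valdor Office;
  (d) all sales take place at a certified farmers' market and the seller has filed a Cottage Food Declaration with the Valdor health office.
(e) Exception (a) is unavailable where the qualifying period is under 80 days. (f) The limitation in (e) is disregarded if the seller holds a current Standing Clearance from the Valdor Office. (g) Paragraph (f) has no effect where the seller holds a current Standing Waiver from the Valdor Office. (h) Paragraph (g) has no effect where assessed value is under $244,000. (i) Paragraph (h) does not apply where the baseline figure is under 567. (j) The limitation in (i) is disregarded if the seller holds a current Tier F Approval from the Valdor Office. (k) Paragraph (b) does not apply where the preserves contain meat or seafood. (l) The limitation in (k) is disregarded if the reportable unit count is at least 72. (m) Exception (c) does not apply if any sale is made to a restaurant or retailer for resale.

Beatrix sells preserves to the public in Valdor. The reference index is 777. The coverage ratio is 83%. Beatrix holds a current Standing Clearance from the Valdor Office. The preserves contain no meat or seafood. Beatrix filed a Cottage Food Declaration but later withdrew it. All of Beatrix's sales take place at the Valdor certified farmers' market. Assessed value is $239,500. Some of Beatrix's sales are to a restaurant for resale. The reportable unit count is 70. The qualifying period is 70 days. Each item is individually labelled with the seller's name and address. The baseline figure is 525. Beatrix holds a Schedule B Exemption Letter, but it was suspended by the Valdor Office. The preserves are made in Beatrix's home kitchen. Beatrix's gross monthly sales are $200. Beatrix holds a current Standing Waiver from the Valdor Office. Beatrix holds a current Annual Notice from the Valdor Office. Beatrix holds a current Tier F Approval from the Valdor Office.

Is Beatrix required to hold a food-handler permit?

Exception (a)'s conditions are all satisfied: the coverage ratio is 83%, meeting the 76% threshold; the preserves are home-kitchen produced. Under paragraphs (e)–(j): (e) is triggered (the qualifying period is 70 days, under the 80 days limit), but is set aside by (f): (f) is triggered — a current Standing Clearance is held. (g) is engaged (a current Standing Waiver is held), but yields to (h): (h) operates — assessed value is $239,500, under the $244,000 limit. (i) operates (the baseline figure is 525, under the 567 limit), but is set aside by (j): (j) is engaged — a current Tier F Approval is held. Exception (a) stands.
Exception (b) does not apply: the Schedule B Exemption Letter is not current.
Exception (c): items are individually labelled; the reference index is 777, less than the 884 limit; a current Annual Notice is held — every condition holds. But applying paragraph (m): (m) operates — some sales are to a restaurant for resale. Exception (c) does not apply.
Exception (d) requires that the seller has filed a Cottage Food Declaration with the Valdor health office; but the Cottage Food Declaration was withdrawn, so (d) is unavailable.

No — exception (a) applies; Beatrix is not required to hold a food-handler permit.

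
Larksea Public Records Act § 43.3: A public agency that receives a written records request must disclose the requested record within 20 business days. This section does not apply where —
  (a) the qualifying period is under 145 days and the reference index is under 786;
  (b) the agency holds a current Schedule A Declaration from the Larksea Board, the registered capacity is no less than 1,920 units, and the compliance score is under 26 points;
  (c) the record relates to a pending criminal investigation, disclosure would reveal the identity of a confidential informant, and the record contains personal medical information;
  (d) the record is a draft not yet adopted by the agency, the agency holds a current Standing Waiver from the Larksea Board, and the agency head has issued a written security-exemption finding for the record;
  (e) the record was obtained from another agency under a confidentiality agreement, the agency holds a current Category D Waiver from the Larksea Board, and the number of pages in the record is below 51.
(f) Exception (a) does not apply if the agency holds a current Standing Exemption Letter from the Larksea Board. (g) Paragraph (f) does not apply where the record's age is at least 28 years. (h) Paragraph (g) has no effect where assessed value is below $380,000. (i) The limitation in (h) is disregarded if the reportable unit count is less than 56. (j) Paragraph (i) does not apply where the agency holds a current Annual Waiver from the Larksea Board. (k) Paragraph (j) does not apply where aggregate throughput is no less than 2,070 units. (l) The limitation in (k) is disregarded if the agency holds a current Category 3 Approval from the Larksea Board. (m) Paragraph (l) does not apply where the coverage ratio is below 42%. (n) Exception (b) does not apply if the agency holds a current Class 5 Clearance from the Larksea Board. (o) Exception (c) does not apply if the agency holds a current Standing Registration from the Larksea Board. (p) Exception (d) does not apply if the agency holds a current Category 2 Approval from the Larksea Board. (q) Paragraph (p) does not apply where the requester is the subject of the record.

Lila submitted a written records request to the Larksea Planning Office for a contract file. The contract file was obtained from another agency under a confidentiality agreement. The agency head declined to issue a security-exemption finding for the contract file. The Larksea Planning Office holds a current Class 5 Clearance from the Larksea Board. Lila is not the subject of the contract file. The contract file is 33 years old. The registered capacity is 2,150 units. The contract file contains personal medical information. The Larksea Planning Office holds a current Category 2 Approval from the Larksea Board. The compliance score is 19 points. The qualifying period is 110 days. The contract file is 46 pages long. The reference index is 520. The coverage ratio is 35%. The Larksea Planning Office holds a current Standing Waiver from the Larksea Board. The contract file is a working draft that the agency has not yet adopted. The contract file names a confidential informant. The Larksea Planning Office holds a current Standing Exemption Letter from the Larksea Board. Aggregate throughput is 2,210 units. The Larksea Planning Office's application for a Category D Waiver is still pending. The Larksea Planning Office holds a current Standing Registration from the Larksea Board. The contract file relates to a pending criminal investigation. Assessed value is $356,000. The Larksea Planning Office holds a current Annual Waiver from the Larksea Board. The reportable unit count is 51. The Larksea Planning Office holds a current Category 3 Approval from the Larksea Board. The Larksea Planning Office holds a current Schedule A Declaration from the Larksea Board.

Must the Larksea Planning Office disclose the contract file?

Exception (a) is satisfied on its face — the qualifying period is 110 days, under the 145 days limit; the reference index is 520, under the 786 limit. Considering the limiting provisions: (f) operates (a current Standing Exemption Letter is held), but is itself disapplied by (g): (g) applies — the record's age is 33 years, meeting the 28 years threshold. (h) is triggered (assessed value is $356,000, below the $380,000 limit), but is set aside by (i): (i) operates against (h): the reportable unit count is 51, less than the 56 limit. (j) would limit (i) — a current Annual Waiver is held — but (k) sets (j) aside: (k) operates against (j): aggregate throughput is 2,210 units, meeting the 2,070 units threshold. (l) would limit (k) — a current Category 3 Approval is held — but (m) sets (l) aside: (m) operates against (l): the coverage ratio is 35%, below the 42% limit. So (a) applies.
All of (b)'s requirements are met (a current Schedule A Declaration is held; the registered capacity is 2,150 units, meeting the 1,920 units threshold; the compliance score is 19 points, under the 26 points limit). But: (n) operates against (b): a current Class 5 Clearance is held. (b) is therefore removed.
Exception (c) is satisfied on its face — the contract file relates to a pending investigation; the contract file names a confidential informant; the contract file contains personal medical information. However, paragraph (o) must be considered: (o) operates — a current Standing Registration is held. So (c) is unavailable.
Exception (d) fails — the agency head declined to issue a security-exemption finding.
Exception (e) requires that the agency holds a current Category D Waiver from the Larksea Board; but there is no Category D Waiver in force, so (e) is unavailable.

No — exception (a) applies; the Larksea Planning Office is not required to disclose the contract file.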